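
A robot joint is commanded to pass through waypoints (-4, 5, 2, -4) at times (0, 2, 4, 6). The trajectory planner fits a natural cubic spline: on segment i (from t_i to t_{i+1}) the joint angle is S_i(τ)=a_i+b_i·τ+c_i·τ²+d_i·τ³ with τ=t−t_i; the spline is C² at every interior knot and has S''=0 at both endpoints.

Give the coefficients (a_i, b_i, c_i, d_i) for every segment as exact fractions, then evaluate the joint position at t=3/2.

Δ: Δ0=9/2, Δ1=-3/2, Δ2=-3
row 1: diag=8, rhs=-36; c'=1/4, d'=-9/2
row 2: denom=8−2·1/4=15/2; d'=(-9−2·-9/2)/(15/2)=0
back: M2=0
back: M1=-9/2−1/4·0=-9/2
M: M0=0, M1=-9/2, M2=0, M3=0
seg 0: a=-4, c=M0/2=0, d=(M1−M0)/(6·2)=-3/8, b=Δ0−h0·(2M0+M1)/6=6
seg 1: a=5, c=M1/2=-9/4, d=(M2−M1)/(6·2)=3/8, b=Δ1−h1·(2M1+M2)/6=3/2
seg 2: a=2, c=M2/2=0, d=(M3−M2)/(6·2)=0, b=Δ2−h2·(2M2+M3)/6=-3
t_q=3/2 → seg 0, τ=3/2; S=-4+6·τ+0·τ²+-3/8·τ³=239/64

  seg 0: a=-4 b=6 c=0 d=-3/8
  seg 1: a=5 b=3/2 c=-9/4 d=3/8
  seg 2: a=2 b=-3 c=0 d=0
S(3/2) = 239/64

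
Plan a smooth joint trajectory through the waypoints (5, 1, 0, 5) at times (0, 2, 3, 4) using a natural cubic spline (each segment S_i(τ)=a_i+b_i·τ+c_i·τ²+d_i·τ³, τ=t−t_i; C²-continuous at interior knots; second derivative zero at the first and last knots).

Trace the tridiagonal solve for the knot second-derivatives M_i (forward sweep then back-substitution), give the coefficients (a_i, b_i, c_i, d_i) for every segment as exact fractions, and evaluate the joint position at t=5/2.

  seg 0: a=5 b=-42/23 c=0 d=-1/23
  seg 1: a=1 b=-54/23 c=-6/23 d=37/23
  seg 2: a=0 b=45/23 c=105/23 d=-35/23
S(5/2) = -7/184

Δ: Δ0=-2, Δ1=-1, Δ2=5
row 1: diag=6, rhs=6; c'=1/6, d'=1
row 2: denom=4−1·1/6=23/6; d'=(36−1·1)/(23/6)=210/23
back: M2=210/23
back: M1=1−1/6·210/23=-12/23
M: M0=0, M1=-12/23, M2=210/23, M3=0
seg 0: a=5, c=M0/2=0, d=(M1−M0)/(6·2)=-1/23, b=Δ0−h0·(2M0+M1)/6=-42/23
seg 1: a=1, c=M1/2=-6/23, d=(M2−M1)/(6·1)=37/23, b=Δ1−h1·(2M1+M2)/6=-54/23
seg 2: a=0, c=M2/2=105/23, d=(M3−M2)/(6·1)=-35/23, b=Δ2−h2·(2M2+M3)/6=45/23
t_q=5/2 → seg 1, τ=1/2; S=1+-54/23·τ+-6/23·τ²+37/23·τ³=-7/184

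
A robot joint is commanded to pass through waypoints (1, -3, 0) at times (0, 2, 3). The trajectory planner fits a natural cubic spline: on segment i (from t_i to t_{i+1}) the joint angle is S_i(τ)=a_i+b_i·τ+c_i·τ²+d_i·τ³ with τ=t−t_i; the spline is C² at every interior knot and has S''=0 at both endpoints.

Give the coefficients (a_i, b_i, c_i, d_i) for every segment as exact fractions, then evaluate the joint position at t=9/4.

Δ: Δ0=-2, Δ1=3
row 1: diag=6, rhs=30; c'=1/6, d'=5
back: M1=5
M: M0=0, M1=5, M2=0
seg 0: a=1, c=M0/2=0, d=(M1−M0)/(6·2)=5/12, b=Δ0−h0·(2M0+M1)/6=-11/3
seg 1: a=-3, c=M1/2=5/2, d=(M2−M1)/(6·1)=-5/6, b=Δ1−h1·(2M1+M2)/6=4/3
t_q=9/4 → seg 1, τ=1/4; S=-3+4/3·τ+5/2·τ²+-5/6·τ³=-323/128

  seg 0: a=1 b=-11/3 c=0 d=5/12
  seg 1: a=-3 b=4/3 c=5/2 d=-5/6
S(9/4) = -323/128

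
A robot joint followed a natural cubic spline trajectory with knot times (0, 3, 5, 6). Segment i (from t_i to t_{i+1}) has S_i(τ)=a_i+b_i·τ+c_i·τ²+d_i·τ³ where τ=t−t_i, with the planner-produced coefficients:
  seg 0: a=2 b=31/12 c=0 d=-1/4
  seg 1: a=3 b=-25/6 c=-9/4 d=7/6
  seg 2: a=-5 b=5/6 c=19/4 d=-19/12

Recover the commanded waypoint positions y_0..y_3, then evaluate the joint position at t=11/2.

y_0=2 y_1=3 y_2=-5 y_3=-1
S(11/2) = -115/32

y_0 = S_0(0) = a_0 = 2
y_1 = S_1(0) = a_1 = 3
y_2 = S_2(0) = a_2 = -5
y_3 = S_2(1) = -1
t_q=11/2 is in segment 2 (τ=1/2); S_2(τ)=-115/32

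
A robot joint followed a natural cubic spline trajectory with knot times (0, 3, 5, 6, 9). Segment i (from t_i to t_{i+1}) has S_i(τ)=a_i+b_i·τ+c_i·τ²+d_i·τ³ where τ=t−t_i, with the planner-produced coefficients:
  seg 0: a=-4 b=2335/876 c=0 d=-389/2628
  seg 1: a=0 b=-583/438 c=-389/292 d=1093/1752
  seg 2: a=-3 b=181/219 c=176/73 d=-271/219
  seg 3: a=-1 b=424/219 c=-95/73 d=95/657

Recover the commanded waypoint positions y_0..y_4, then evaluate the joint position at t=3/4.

y_0=-4 y_1=0 y_2=-3 y_3=-1 y_4=-3
S(3/4) = -38559/18688

y_0 = S_0(0) = a_0 = -4
y_1 = S_1(0) = a_1 = 0
y_2 = S_2(0) = a_2 = -3
y_3 = S_3(0) = a_3 = -1
y_4 = S_3(3) = -3
t_q=3/4 is in segment 0 (τ=3/4); S_0(τ)=-38559/18688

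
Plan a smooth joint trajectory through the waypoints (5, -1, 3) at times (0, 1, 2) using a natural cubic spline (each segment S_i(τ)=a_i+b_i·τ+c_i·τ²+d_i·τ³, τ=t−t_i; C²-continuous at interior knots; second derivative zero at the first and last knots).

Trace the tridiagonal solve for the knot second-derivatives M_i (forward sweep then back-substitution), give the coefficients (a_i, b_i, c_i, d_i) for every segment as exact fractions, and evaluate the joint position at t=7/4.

  seg 0: a=5 b=-17/2 c=0 d=5/2
  seg 1: a=-1 b=-1 c=15/2 d=-5/2
S(7/4) = 181/128

Δ: Δ0=-6, Δ1=4
row 1: diag=4, rhs=60; c'=1/4, d'=15
back: M1=15
M: M0=0, M1=15, M2=0
seg 0: a=5, c=M0/2=0, d=(M1−M0)/(6·1)=5/2, b=Δ0−h0·(2M0+M1)/6=-17/2
seg 1: a=-1, c=M1/2=15/2, d=(M2−M1)/(6·1)=-5/2, b=Δ1−h1·(2M1+M2)/6=-1
t_q=7/4 → seg 1, τ=3/4; S=-1+-1·τ+15/2·τ²+-5/2·τ³=181/128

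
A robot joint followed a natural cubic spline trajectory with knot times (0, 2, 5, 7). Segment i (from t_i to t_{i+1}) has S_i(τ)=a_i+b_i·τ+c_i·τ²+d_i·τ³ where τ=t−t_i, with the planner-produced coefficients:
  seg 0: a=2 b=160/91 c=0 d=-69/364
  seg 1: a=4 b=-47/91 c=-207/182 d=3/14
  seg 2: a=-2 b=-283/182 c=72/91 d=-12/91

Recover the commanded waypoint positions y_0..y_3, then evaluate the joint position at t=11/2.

y_0 = S_0(0) = a_0 = 2
y_1 = S_1(0) = a_1 = 4
y_2 = S_2(0) = a_2 = -2
y_3 = S_2(2) = -3
t_q=11/2 is in segment 2 (τ=1/2); S_2(τ)=-135/52

y_0=2 y_1=4 y_2=-2 y_3=-3
S(11/2) = -135/52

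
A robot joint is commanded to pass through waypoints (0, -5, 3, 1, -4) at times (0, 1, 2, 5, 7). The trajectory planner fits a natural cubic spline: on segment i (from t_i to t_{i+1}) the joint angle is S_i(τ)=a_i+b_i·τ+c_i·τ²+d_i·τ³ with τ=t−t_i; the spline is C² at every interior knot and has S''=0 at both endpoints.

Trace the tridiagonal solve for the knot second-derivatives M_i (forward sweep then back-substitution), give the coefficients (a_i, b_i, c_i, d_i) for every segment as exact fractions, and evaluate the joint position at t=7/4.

  seg 0: a=0 b=-14245/1644 c=0 d=6025/1644
  seg 1: a=-5 b=1915/822 c=6025/548 d=-8753/1644
  seg 2: a=3 b=13721/1644 c=-682/137 d=3245/4932
  seg 3: a=1 b=-3089/822 c=517/548 d=-517/3288
S(7/4) = 24043/35072

Δ: Δ0=-5, Δ1=8, Δ2=-2/3, Δ3=-5/2
row 1: diag=4, rhs=78; c'=1/4, d'=39/2
row 2: denom=8−1·1/4=31/4; d'=(-52−1·39/2)/(31/4)=-286/31
row 3: denom=10−3·12/31=274/31; d'=(-11−3·-286/31)/(274/31)=517/274
back: M3=517/274
back: M2=-286/31−12/31·517/274=-1364/137
back: M1=39/2−1/4·-1364/137=6025/274
M: M0=0, M1=6025/274, M2=-1364/137, M3=517/274, M4=0
seg 0: a=0, c=M0/2=0, d=(M1−M0)/(6·1)=6025/1644, b=Δ0−h0·(2M0+M1)/6=-14245/1644
seg 1: a=-5, c=M1/2=6025/548, d=(M2−M1)/(6·1)=-8753/1644, b=Δ1−h1·(2M1+M2)/6=1915/822
seg 2: a=3, c=M2/2=-682/137, d=(M3−M2)/(6·3)=3245/4932, b=Δ2−h2·(2M2+M3)/6=13721/1644
seg 3: a=1, c=M3/2=517/548, d=(M4−M3)/(6·2)=-517/3288, b=Δ3−h3·(2M3+M4)/6=-3089/822
t_q=7/4 → seg 1, τ=3/4; S=-5+1915/822·τ+6025/548·τ²+-8753/1644·τ³=24043/35072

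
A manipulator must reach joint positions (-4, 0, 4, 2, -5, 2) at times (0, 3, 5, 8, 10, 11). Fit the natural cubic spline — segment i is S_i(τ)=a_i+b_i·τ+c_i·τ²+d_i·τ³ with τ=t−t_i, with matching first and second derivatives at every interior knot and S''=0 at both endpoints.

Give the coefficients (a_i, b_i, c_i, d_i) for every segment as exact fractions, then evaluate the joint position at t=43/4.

  seg 0: a=-4 b=1306/1209 c=0 d=34/1209
  seg 1: a=0 b=2224/1209 c=102/403 d=-209/2418
  seg 2: a=4 b=2194/1209 c=-107/403 d=-679/3627
  seg 3: a=2 b=-5843/1209 c=-786/403 d=12655/9672
  seg 4: a=-5 b=7415/2418 c=9511/1612 d=-9511/4836
S(43/4) = -21763/103168

Δ: Δ0=4/3, Δ1=2, Δ2=-2/3, Δ3=-7/2, Δ4=7
row 1: diag=10, rhs=4; c'=1/5, d'=2/5
row 2: denom=10−2·1/5=48/5; d'=(-16−2·2/5)/(48/5)=-7/4
row 3: denom=10−3·5/16=145/16; d'=(-17−3·-7/4)/(145/16)=-188/145
row 4: denom=6−2·32/145=806/145; d'=(63−2·-188/145)/(806/145)=9511/806
back: M4=9511/806
back: M3=-188/145−32/145·9511/806=-1572/403
back: M2=-7/4−5/16·-1572/403=-214/403
back: M1=2/5−1/5·-214/403=204/403
M: M0=0, M1=204/403, M2=-214/403, M3=-1572/403, M4=9511/806, M5=0
seg 0: a=-4, c=M0/2=0, d=(M1−M0)/(6·3)=34/1209, b=Δ0−h0·(2M0+M1)/6=1306/1209
seg 1: a=0, c=M1/2=102/403, d=(M2−M1)/(6·2)=-209/2418, b=Δ1−h1·(2M1+M2)/6=2224/1209
seg 2: a=4, c=M2/2=-107/403, d=(M3−M2)/(6·3)=-679/3627, b=Δ2−h2·(2M2+M3)/6=2194/1209
seg 3: a=2, c=M3/2=-786/403, d=(M4−M3)/(6·2)=12655/9672, b=Δ3−h3·(2M3+M4)/6=-5843/1209
seg 4: a=-5, c=M4/2=9511/1612, d=(M5−M4)/(6·1)=-9511/4836, b=Δ4−h4·(2M4+M5)/6=7415/2418
t_q=43/4 → seg 4, τ=3/4; S=-5+7415/2418·τ+9511/1612·τ²+-9511/4836·τ³=-21763/103168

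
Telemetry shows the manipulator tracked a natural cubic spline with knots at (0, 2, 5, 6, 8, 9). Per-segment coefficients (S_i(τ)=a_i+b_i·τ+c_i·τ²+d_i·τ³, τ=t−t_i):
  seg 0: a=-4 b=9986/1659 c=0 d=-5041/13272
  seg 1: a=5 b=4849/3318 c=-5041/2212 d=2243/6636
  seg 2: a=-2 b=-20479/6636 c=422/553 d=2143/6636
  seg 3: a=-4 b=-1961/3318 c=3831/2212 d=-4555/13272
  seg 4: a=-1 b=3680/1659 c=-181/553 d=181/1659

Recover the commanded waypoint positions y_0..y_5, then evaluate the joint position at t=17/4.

y_0 = S_0(0) = a_0 = -4
y_1 = S_1(0) = a_1 = 5
y_2 = S_2(0) = a_2 = -2
y_3 = S_3(0) = a_3 = -4
y_4 = S_4(0) = a_4 = -1
y_5 = S_4(1) = 1
t_q=17/4 is in segment 1 (τ=9/4); S_1(τ)=85109/141568

y_0=-4 y_1=5 y_2=-2 y_3=-4 y_4=-1 y_5=1
S(17/4) = 85109/141568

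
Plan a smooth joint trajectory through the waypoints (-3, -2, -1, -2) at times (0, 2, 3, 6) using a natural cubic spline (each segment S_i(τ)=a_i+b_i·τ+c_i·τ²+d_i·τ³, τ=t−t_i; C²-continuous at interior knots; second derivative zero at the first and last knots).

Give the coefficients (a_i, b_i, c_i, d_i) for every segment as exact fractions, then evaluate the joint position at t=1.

Δ: Δ0=1/2, Δ1=1, Δ2=-1/3
row 1: diag=6, rhs=3; c'=1/6, d'=1/2
row 2: denom=8−1·1/6=47/6; d'=(-8−1·1/2)/(47/6)=-51/47
back: M2=-51/47
back: M1=1/2−1/6·-51/47=32/47
M: M0=0, M1=32/47, M2=-51/47, M3=0
seg 0: a=-3, c=M0/2=0, d=(M1−M0)/(6·2)=8/141, b=Δ0−h0·(2M0+M1)/6=77/282
seg 1: a=-2, c=M1/2=16/47, d=(M2−M1)/(6·1)=-83/282, b=Δ1−h1·(2M1+M2)/6=269/282
seg 2: a=-1, c=M2/2=-51/94, d=(M3−M2)/(6·3)=17/282, b=Δ2−h2·(2M2+M3)/6=106/141
t_q=1 → seg 0, τ=1; S=-3+77/282·τ+0·τ²+8/141·τ³=-251/94

  seg 0: a=-3 b=77/282 c=0 d=8/141
  seg 1: a=-2 b=269/282 c=16/47 d=-83/282
  seg 2: a=-1 b=106/141 c=-51/94 d=17/282
S(1) = -251/94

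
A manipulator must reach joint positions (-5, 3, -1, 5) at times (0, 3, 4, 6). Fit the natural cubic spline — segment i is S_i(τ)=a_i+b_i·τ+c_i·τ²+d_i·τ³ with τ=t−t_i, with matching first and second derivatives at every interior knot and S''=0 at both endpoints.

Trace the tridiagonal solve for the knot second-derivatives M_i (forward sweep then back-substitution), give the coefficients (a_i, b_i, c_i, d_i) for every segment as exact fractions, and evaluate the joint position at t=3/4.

Δ: Δ0=8/3, Δ1=-4, Δ2=3
row 1: diag=8, rhs=-40; c'=1/8, d'=-5
row 2: denom=6−1·1/8=47/8; d'=(42−1·-5)/(47/8)=8
back: M2=8
back: M1=-5−1/8·8=-6
M: M0=0, M1=-6, M2=8, M3=0
seg 0: a=-5, c=M0/2=0, d=(M1−M0)/(6·3)=-1/3, b=Δ0−h0·(2M0+M1)/6=17/3
seg 1: a=3, c=M1/2=-3, d=(M2−M1)/(6·1)=7/3, b=Δ1−h1·(2M1+M2)/6=-10/3
seg 2: a=-1, c=M2/2=4, d=(M3−M2)/(6·2)=-2/3, b=Δ2−h2·(2M2+M3)/6=-7/3
t_q=3/4 → seg 0, τ=3/4; S=-5+17/3·τ+0·τ²+-1/3·τ³=-57/64

  seg 0: a=-5 b=17/3 c=0 d=-1/3
  seg 1: a=3 b=-10/3 c=-3 d=7/3
  seg 2: a=-1 b=-7/3 c=4 d=-2/3
S(3/4) = -57/64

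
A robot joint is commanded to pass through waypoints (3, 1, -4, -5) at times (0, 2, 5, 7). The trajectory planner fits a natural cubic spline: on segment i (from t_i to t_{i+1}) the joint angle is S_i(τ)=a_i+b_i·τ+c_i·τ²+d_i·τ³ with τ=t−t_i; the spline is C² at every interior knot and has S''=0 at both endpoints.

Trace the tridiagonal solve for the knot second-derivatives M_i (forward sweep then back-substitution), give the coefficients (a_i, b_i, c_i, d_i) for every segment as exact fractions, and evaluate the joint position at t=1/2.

Δ: Δ0=-1, Δ1=-5/3, Δ2=-1/2
row 1: diag=10, rhs=-4; c'=3/10, d'=-2/5
row 2: denom=10−3·3/10=91/10; d'=(7−3·-2/5)/(91/10)=82/91
back: M2=82/91
back: M1=-2/5−3/10·82/91=-61/91
M: M0=0, M1=-61/91, M2=82/91, M3=0
seg 0: a=3, c=M0/2=0, d=(M1−M0)/(6·2)=-61/1092, b=Δ0−h0·(2M0+M1)/6=-212/273
seg 1: a=1, c=M1/2=-61/182, d=(M2−M1)/(6·3)=11/126, b=Δ1−h1·(2M1+M2)/6=-395/273
seg 2: a=-4, c=M2/2=41/91, d=(M3−M2)/(6·2)=-41/546, b=Δ2−h2·(2M2+M3)/6=-601/546
t_q=1/2 → seg 0, τ=1/2; S=3+-212/273·τ+0·τ²+-61/1092·τ³=7585/2912

  seg 0: a=3 b=-212/273 c=0 d=-61/1092
  seg 1: a=1 b=-395/273 c=-61/182 d=11/126
  seg 2: a=-4 b=-601/546 c=41/91 d=-41/546
S(1/2) = 7585/2912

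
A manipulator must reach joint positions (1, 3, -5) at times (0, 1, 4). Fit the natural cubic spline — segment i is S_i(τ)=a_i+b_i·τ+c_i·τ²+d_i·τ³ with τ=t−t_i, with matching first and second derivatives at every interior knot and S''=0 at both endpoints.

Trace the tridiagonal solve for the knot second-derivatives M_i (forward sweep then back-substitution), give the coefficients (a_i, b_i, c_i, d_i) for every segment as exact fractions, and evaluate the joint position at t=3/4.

  seg 0: a=1 b=31/12 c=0 d=-7/12
  seg 1: a=3 b=5/6 c=-7/4 d=7/36
S(3/4) = 689/256

Δ: Δ0=2, Δ1=-8/3
row 1: diag=8, rhs=-28; c'=3/8, d'=-7/2
back: M1=-7/2
M: M0=0, M1=-7/2, M2=0
seg 0: a=1, c=M0/2=0, d=(M1−M0)/(6·1)=-7/12, b=Δ0−h0·(2M0+M1)/6=31/12
seg 1: a=3, c=M1/2=-7/4, d=(M2−M1)/(6·3)=7/36, b=Δ1−h1·(2M1+M2)/6=5/6
t_q=3/4 → seg 0, τ=3/4; S=1+31/12·τ+0·τ²+-7/12·τ³=689/256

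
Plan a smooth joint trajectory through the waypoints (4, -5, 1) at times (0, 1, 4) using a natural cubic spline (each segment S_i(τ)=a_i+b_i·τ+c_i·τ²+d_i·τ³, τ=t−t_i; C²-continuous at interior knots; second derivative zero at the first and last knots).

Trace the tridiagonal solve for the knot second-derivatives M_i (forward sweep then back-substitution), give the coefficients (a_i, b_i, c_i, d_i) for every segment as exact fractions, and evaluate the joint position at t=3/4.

Δ: Δ0=-9, Δ1=2
row 1: diag=8, rhs=66; c'=3/8, d'=33/4
back: M1=33/4
M: M0=0, M1=33/4, M2=0
seg 0: a=4, c=M0/2=0, d=(M1−M0)/(6·1)=11/8, b=Δ0−h0·(2M0+M1)/6=-83/8
seg 1: a=-5, c=M1/2=33/8, d=(M2−M1)/(6·3)=-11/24, b=Δ1−h1·(2M1+M2)/6=-25/4
t_q=3/4 → seg 0, τ=3/4; S=4+-83/8·τ+0·τ²+11/8·τ³=-1639/512

  seg 0: a=4 b=-83/8 c=0 d=11/8
  seg 1: a=-5 b=-25/4 c=33/8 d=-11/24
S(3/4) = -1639/512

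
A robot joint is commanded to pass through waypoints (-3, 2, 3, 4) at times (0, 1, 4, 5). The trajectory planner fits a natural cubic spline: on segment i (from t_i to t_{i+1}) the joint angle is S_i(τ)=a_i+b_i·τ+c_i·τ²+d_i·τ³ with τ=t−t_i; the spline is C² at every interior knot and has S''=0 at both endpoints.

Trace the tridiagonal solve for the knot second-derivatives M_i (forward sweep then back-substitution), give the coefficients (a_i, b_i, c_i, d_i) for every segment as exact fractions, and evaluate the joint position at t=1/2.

  seg 0: a=-3 b=943/165 c=0 d=-118/165
  seg 1: a=2 b=589/165 c=-118/55 d=16/45
  seg 2: a=3 b=49/165 c=58/55 d=-58/165
S(1/2) = -51/220

Δ: Δ0=5, Δ1=1/3, Δ2=1
row 1: diag=8, rhs=-28; c'=3/8, d'=-7/2
row 2: denom=8−3·3/8=55/8; d'=(4−3·-7/2)/(55/8)=116/55
back: M2=116/55
back: M1=-7/2−3/8·116/55=-236/55
M: M0=0, M1=-236/55, M2=116/55, M3=0
seg 0: a=-3, c=M0/2=0, d=(M1−M0)/(6·1)=-118/165, b=Δ0−h0·(2M0+M1)/6=943/165
seg 1: a=2, c=M1/2=-118/55, d=(M2−M1)/(6·3)=16/45, b=Δ1−h1·(2M1+M2)/6=589/165
seg 2: a=3, c=M2/2=58/55, d=(M3−M2)/(6·1)=-58/165, b=Δ2−h2·(2M2+M3)/6=49/165
t_q=1/2 → seg 0, τ=1/2; S=-3+943/165·τ+0·τ²+-118/165·τ³=-51/220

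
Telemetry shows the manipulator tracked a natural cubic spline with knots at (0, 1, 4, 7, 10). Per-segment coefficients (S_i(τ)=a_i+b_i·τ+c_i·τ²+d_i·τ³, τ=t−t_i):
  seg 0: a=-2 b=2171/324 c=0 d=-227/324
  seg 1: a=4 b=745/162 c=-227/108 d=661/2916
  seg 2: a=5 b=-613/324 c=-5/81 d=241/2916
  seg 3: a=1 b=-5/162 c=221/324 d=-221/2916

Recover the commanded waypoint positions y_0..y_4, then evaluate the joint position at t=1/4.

y_0 = S_0(0) = a_0 = -2
y_1 = S_1(0) = a_1 = 4
y_2 = S_2(0) = a_2 = 5
y_3 = S_3(0) = a_3 = 1
y_4 = S_3(3) = 5
t_q=1/4 is in segment 0 (τ=1/4); S_0(τ)=-2321/6912

y_0=-2 y_1=4 y_2=5 y_3=1 y_4=5
S(1/4) = -2321/6912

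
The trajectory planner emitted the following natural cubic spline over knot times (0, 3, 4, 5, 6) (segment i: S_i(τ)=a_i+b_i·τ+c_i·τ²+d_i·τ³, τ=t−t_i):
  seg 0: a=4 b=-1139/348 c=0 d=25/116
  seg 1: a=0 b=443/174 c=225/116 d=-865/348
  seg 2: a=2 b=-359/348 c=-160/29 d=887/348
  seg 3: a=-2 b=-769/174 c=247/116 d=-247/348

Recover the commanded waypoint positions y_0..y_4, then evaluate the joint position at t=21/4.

y_0 = S_0(0) = a_0 = 4
y_1 = S_1(0) = a_1 = 0
y_2 = S_2(0) = a_2 = 2
y_3 = S_3(0) = a_3 = -2
y_4 = S_3(1) = -5
t_q=21/4 is in segment 3 (τ=1/4); S_3(τ)=-22145/7424

y_0=4 y_1=0 y_2=2 y_3=-2 y_4=-5
S(21/4) = -22145/7424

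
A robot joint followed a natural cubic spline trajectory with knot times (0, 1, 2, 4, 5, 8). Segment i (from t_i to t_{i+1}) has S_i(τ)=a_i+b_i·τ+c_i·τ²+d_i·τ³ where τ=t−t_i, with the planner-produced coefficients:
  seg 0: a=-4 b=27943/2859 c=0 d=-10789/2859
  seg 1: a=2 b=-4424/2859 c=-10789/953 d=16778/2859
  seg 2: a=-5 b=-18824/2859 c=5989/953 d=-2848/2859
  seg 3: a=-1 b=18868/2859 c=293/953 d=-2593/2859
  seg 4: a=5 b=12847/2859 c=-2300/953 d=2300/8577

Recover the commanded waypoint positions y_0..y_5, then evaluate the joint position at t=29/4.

y_0 = S_0(0) = a_0 = -4
y_1 = S_1(0) = a_1 = 2
y_2 = S_2(0) = a_2 = -5
y_3 = S_3(0) = a_3 = -1
y_4 = S_4(0) = a_4 = 5
y_5 = S_4(3) = 4
t_q=29/4 is in segment 4 (τ=9/4); S_4(τ)=90679/15248

y_0=-4 y_1=2 y_2=-5 y_3=-1 y_4=5 y_5=4
S(29/4) = 90679/15248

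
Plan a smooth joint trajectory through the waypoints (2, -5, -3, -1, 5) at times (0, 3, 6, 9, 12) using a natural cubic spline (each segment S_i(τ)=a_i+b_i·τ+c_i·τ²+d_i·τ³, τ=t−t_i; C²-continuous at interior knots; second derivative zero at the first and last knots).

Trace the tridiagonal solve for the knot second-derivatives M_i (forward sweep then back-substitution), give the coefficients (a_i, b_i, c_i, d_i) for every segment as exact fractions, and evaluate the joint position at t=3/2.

  seg 0: a=2 b=-177/56 c=0 d=139/1512
  seg 1: a=-5 b=-19/28 c=139/168 d=-191/1512
  seg 2: a=-3 b=7/8 c=-13/42 d=121/1512
  seg 3: a=-1 b=33/28 c=23/56 d=-23/504
S(3/2) = -1089/448

Δ: Δ0=-7/3, Δ1=2/3, Δ2=2/3, Δ3=2
row 1: diag=12, rhs=18; c'=1/4, d'=3/2
row 2: denom=12−3·1/4=45/4; d'=(0−3·3/2)/(45/4)=-2/5
row 3: denom=12−3·4/15=56/5; d'=(8−3·-2/5)/(56/5)=23/28
back: M3=23/28
back: M2=-2/5−4/15·23/28=-13/21
back: M1=3/2−1/4·-13/21=139/84
M: M0=0, M1=139/84, M2=-13/21, M3=23/28, M4=0
seg 0: a=2, c=M0/2=0, d=(M1−M0)/(6·3)=139/1512, b=Δ0−h0·(2M0+M1)/6=-177/56
seg 1: a=-5, c=M1/2=139/168, d=(M2−M1)/(6·3)=-191/1512, b=Δ1−h1·(2M1+M2)/6=-19/28
seg 2: a=-3, c=M2/2=-13/42, d=(M3−M2)/(6·3)=121/1512, b=Δ2−h2·(2M2+M3)/6=7/8
seg 3: a=-1, c=M3/2=23/56, d=(M4−M3)/(6·3)=-23/504, b=Δ3−h3·(2M3+M4)/6=33/28
t_q=3/2 → seg 0, τ=3/2; S=2+-177/56·τ+0·τ²+139/1512·τ³=-1089/448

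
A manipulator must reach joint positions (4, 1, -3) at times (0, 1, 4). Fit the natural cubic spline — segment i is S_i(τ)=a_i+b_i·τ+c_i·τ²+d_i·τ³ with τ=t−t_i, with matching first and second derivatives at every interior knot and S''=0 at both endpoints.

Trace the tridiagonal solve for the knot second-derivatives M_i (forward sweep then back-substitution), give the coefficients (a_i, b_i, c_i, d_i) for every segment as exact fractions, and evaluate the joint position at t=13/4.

  seg 0: a=4 b=-77/24 c=0 d=5/24
  seg 1: a=1 b=-31/12 c=5/8 d=-5/72
S(13/4) = -1249/512

Δ: Δ0=-3, Δ1=-4/3
row 1: diag=8, rhs=10; c'=3/8, d'=5/4
back: M1=5/4
M: M0=0, M1=5/4, M2=0
seg 0: a=4, c=M0/2=0, d=(M1−M0)/(6·1)=5/24, b=Δ0−h0·(2M0+M1)/6=-77/24
seg 1: a=1, c=M1/2=5/8, d=(M2−M1)/(6·3)=-5/72, b=Δ1−h1·(2M1+M2)/6=-31/12
t_q=13/4 → seg 1, τ=9/4; S=1+-31/12·τ+5/8·τ²+-5/72·τ³=-1249/512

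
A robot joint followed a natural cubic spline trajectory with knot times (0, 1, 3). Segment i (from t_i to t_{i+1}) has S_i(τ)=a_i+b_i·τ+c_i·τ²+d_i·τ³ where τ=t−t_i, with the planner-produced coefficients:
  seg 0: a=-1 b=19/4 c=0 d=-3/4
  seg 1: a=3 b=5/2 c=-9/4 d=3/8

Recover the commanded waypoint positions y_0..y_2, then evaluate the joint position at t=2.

y_0=-1 y_1=3 y_2=2
S(2) = 29/8

y_0 = S_0(0) = a_0 = -1
y_1 = S_1(0) = a_1 = 3
y_2 = S_1(2) = 2
t_q=2 is in segment 1 (τ=1); S_1(τ)=29/8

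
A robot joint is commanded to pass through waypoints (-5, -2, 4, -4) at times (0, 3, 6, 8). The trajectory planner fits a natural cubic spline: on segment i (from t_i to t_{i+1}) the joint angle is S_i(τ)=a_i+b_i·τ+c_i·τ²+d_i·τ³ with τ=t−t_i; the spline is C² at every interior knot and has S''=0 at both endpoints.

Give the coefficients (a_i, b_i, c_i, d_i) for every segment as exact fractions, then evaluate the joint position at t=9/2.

Δ: Δ0=1, Δ1=2, Δ2=-4
row 1: diag=12, rhs=6; c'=1/4, d'=1/2
row 2: denom=10−3·1/4=37/4; d'=(-36−3·1/2)/(37/4)=-150/37
back: M2=-150/37
back: M1=1/2−1/4·-150/37=56/37
M: M0=0, M1=56/37, M2=-150/37, M3=0
seg 0: a=-5, c=M0/2=0, d=(M1−M0)/(6·3)=28/333, b=Δ0−h0·(2M0+M1)/6=9/37
seg 1: a=-2, c=M1/2=28/37, d=(M2−M1)/(6·3)=-103/333, b=Δ1−h1·(2M1+M2)/6=93/37
seg 2: a=4, c=M2/2=-75/37, d=(M3−M2)/(6·2)=25/74, b=Δ2−h2·(2M2+M3)/6=-48/37
t_q=9/2 → seg 1, τ=3/2; S=-2+93/37·τ+28/37·τ²+-103/333·τ³=719/296

  seg 0: a=-5 b=9/37 c=0 d=28/333
  seg 1: a=-2 b=93/37 c=28/37 d=-103/333
  seg 2: a=4 b=-48/37 c=-75/37 d=25/74
S(9/2) = 719/296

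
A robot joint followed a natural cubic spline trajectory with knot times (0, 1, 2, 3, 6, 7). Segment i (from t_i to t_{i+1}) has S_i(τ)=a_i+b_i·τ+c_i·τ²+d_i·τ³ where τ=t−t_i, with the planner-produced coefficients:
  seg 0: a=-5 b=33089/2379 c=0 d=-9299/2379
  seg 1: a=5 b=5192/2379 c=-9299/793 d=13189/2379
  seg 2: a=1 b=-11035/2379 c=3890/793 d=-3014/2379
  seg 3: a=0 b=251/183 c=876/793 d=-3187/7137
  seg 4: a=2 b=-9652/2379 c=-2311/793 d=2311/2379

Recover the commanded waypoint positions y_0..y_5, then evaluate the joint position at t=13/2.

y_0 = S_0(0) = a_0 = -5
y_1 = S_1(0) = a_1 = 5
y_2 = S_2(0) = a_2 = 1
y_3 = S_3(0) = a_3 = 0
y_4 = S_4(0) = a_4 = 2
y_5 = S_4(1) = -4
t_q=13/2 is in segment 4 (τ=1/2); S_4(τ)=-4033/6344

y_0=-5 y_1=5 y_2=1 y_3=0 y_4=2 y_5=-4
S(13/2) = -4033/6344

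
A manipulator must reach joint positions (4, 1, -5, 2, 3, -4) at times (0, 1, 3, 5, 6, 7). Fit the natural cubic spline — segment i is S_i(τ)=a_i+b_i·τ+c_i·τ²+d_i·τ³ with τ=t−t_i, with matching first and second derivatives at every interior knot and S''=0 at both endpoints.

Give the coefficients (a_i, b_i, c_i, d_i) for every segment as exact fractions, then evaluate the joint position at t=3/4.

  seg 0: a=4 b=-2441/916 c=0 d=-307/916
  seg 1: a=1 b=-1681/458 c=-921/916 d=307/458
  seg 2: a=-5 b=161/458 c=2763/916 d=-1321/1832
  seg 3: a=2 b=862/229 c=-300/229 d=-333/229
  seg 4: a=3 b=-737/229 c=-1299/229 d=433/229
S(3/4) = 109039/58624

Δ: Δ0=-3, Δ1=-3, Δ2=7/2, Δ3=1, Δ4=-7
row 1: diag=6, rhs=0; c'=1/3, d'=0
row 2: denom=8−2·1/3=22/3; d'=(39−2·0)/(22/3)=117/22
row 3: denom=6−2·3/11=60/11; d'=(-15−2·117/22)/(60/11)=-47/10
row 4: denom=4−1·11/60=229/60; d'=(-48−1·-47/10)/(229/60)=-2598/229
back: M4=-2598/229
back: M3=-47/10−11/60·-2598/229=-600/229
back: M2=117/22−3/11·-600/229=2763/458
back: M1=0−1/3·2763/458=-921/458
M: M0=0, M1=-921/458, M2=2763/458, M3=-600/229, M4=-2598/229, M5=0
seg 0: a=4, c=M0/2=0, d=(M1−M0)/(6·1)=-307/916, b=Δ0−h0·(2M0+M1)/6=-2441/916
seg 1: a=1, c=M1/2=-921/916, d=(M2−M1)/(6·2)=307/458, b=Δ1−h1·(2M1+M2)/6=-1681/458
seg 2: a=-5, c=M2/2=2763/916, d=(M3−M2)/(6·2)=-1321/1832, b=Δ2−h2·(2M2+M3)/6=161/458
seg 3: a=2, c=M3/2=-300/229, d=(M4−M3)/(6·1)=-333/229, b=Δ3−h3·(2M3+M4)/6=862/229
seg 4: a=3, c=M4/2=-1299/229, d=(M5−M4)/(6·1)=433/229, b=Δ4−h4·(2M4+M5)/6=-737/229
t_q=3/4 → seg 0, τ=3/4; S=4+-2441/916·τ+0·τ²+-307/916·τ³=109039/58624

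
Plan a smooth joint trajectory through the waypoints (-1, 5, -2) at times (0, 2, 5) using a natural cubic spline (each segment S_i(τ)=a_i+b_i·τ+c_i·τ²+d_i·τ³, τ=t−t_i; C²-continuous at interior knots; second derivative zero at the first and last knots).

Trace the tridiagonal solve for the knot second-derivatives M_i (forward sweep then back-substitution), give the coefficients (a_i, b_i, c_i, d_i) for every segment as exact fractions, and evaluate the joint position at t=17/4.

  seg 0: a=-1 b=61/15 c=0 d=-4/15
  seg 1: a=5 b=13/15 c=-8/5 d=8/45
S(17/4) = 7/8

Δ: Δ0=3, Δ1=-7/3
row 1: diag=10, rhs=-32; c'=3/10, d'=-16/5
back: M1=-16/5
M: M0=0, M1=-16/5, M2=0
seg 0: a=-1, c=M0/2=0, d=(M1−M0)/(6·2)=-4/15, b=Δ0−h0·(2M0+M1)/6=61/15
seg 1: a=5, c=M1/2=-8/5, d=(M2−M1)/(6·3)=8/45, b=Δ1−h1·(2M1+M2)/6=13/15
t_q=17/4 → seg 1, τ=9/4; S=5+13/15·τ+-8/5·τ²+8/45·τ³=7/8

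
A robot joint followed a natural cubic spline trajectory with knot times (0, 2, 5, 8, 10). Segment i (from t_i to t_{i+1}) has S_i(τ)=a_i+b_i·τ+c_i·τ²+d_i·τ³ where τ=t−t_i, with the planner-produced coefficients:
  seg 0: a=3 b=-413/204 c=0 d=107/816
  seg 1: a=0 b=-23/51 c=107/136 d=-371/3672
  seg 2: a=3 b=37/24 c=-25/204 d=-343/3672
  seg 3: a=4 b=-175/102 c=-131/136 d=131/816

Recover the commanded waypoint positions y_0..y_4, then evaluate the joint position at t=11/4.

y_0 = S_0(0) = a_0 = 3
y_1 = S_1(0) = a_1 = 0
y_2 = S_2(0) = a_2 = 3
y_3 = S_3(0) = a_3 = 4
y_4 = S_3(2) = -2
t_q=11/4 is in segment 1 (τ=3/4); S_1(τ)=537/8704

y_0=3 y_1=0 y_2=3 y_3=4 y_4=-2
S(11/4) = 537/8704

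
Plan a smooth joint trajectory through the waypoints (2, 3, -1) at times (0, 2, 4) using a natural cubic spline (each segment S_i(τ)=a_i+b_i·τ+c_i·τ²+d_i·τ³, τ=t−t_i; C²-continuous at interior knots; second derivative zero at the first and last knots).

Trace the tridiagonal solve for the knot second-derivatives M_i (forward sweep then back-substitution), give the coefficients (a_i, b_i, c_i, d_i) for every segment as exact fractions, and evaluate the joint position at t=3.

  seg 0: a=2 b=9/8 c=0 d=-5/32
  seg 1: a=3 b=-3/4 c=-15/16 d=5/32
S(3) = 47/32

Δ: Δ0=1/2, Δ1=-2
row 1: diag=8, rhs=-15; c'=1/4, d'=-15/8
back: M1=-15/8
M: M0=0, M1=-15/8, M2=0
seg 0: a=2, c=M0/2=0, d=(M1−M0)/(6·2)=-5/32, b=Δ0−h0·(2M0+M1)/6=9/8
seg 1: a=3, c=M1/2=-15/16, d=(M2−M1)/(6·2)=5/32, b=Δ1−h1·(2M1+M2)/6=-3/4
t_q=3 → seg 1, τ=1; S=3+-3/4·τ+-15/16·τ²+5/32·τ³=47/32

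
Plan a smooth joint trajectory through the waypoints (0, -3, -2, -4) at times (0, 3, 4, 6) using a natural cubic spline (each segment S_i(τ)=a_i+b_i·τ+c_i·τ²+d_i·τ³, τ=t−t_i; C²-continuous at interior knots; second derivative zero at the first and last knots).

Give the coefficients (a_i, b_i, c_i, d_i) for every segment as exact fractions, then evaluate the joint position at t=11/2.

Δ: Δ0=-1, Δ1=1, Δ2=-1
row 1: diag=8, rhs=12; c'=1/8, d'=3/2
row 2: denom=6−1·1/8=47/8; d'=(-12−1·3/2)/(47/8)=-108/47
back: M2=-108/47
back: M1=3/2−1/8·-108/47=84/47
M: M0=0, M1=84/47, M2=-108/47, M3=0
seg 0: a=0, c=M0/2=0, d=(M1−M0)/(6·3)=14/141, b=Δ0−h0·(2M0+M1)/6=-89/47
seg 1: a=-3, c=M1/2=42/47, d=(M2−M1)/(6·1)=-32/47, b=Δ1−h1·(2M1+M2)/6=37/47
seg 2: a=-2, c=M2/2=-54/47, d=(M3−M2)/(6·2)=9/47, b=Δ2−h2·(2M2+M3)/6=25/47
t_q=11/2 → seg 2, τ=3/2; S=-2+25/47·τ+-54/47·τ²+9/47·τ³=-1181/376

  seg 0: a=0 b=-89/47 c=0 d=14/141
  seg 1: a=-3 b=37/47 c=42/47 d=-32/47
  seg 2: a=-2 b=25/47 c=-54/47 d=9/47
S(11/2) = -1181/376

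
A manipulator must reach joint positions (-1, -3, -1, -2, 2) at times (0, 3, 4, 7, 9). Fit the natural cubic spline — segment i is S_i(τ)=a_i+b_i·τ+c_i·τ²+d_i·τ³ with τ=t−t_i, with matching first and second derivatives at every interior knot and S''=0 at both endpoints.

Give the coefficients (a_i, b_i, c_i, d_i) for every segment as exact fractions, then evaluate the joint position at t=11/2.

Δ: Δ0=-2/3, Δ1=2, Δ2=-1/3, Δ3=2
row 1: diag=8, rhs=16; c'=1/8, d'=2
row 2: denom=8−1·1/8=63/8; d'=(-14−1·2)/(63/8)=-128/63
row 3: denom=10−3·8/21=62/7; d'=(14−3·-128/63)/(62/7)=211/93
back: M3=211/93
back: M2=-128/63−8/21·211/93=-808/279
back: M1=2−1/8·-808/279=659/279
M: M0=0, M1=659/279, M2=-808/279, M3=211/93, M4=0
seg 0: a=-1, c=M0/2=0, d=(M1−M0)/(6·3)=659/5022, b=Δ0−h0·(2M0+M1)/6=-1031/558
seg 1: a=-3, c=M1/2=659/558, d=(M2−M1)/(6·1)=-163/186, b=Δ1−h1·(2M1+M2)/6=473/279
seg 2: a=-1, c=M2/2=-404/279, d=(M3−M2)/(6·3)=1441/5022, b=Δ2−h2·(2M2+M3)/6=797/558
seg 3: a=-2, c=M3/2=211/186, d=(M4−M3)/(6·2)=-211/1116, b=Δ3−h3·(2M3+M4)/6=136/279
t_q=11/2 → seg 2, τ=3/2; S=-1+797/558·τ+-404/279·τ²+1441/5022·τ³=-569/496

  seg 0: a=-1 b=-1031/558 c=0 d=659/5022
  seg 1: a=-3 b=473/279 c=659/558 d=-163/186
  seg 2: a=-1 b=797/558 c=-404/279 d=1441/5022
  seg 3: a=-2 b=136/279 c=211/186 d=-211/1116
S(11/2) = -569/496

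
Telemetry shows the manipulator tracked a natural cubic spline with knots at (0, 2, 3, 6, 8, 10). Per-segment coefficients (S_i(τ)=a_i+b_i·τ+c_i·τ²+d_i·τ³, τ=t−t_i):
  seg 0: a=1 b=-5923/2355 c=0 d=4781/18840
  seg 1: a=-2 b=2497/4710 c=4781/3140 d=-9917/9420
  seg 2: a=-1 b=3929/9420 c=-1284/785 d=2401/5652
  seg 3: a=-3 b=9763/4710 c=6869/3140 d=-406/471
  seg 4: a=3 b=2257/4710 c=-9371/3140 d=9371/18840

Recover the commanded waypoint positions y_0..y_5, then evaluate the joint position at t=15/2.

y_0=1 y_1=-2 y_2=-1 y_3=-3 y_4=3 y_5=-4
S(15/2) = 26653/12560

y_0 = S_0(0) = a_0 = 1
y_1 = S_1(0) = a_1 = -2
y_2 = S_2(0) = a_2 = -1
y_3 = S_3(0) = a_3 = -3
y_4 = S_4(0) = a_4 = 3
y_5 = S_4(2) = -4
t_q=15/2 is in segment 3 (τ=3/2); S_3(τ)=26653/12560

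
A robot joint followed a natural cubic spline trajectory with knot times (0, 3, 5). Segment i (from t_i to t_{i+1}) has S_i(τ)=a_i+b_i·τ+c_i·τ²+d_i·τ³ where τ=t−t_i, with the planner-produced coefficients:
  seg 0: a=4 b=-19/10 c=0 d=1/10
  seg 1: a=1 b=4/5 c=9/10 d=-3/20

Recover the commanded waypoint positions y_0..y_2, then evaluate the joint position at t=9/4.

y_0 = S_0(0) = a_0 = 4
y_1 = S_1(0) = a_1 = 1
y_2 = S_1(2) = 5
t_q=9/4 is in segment 0 (τ=9/4); S_0(τ)=553/640

y_0=4 y_1=1 y_2=5
S(9/4) = 553/640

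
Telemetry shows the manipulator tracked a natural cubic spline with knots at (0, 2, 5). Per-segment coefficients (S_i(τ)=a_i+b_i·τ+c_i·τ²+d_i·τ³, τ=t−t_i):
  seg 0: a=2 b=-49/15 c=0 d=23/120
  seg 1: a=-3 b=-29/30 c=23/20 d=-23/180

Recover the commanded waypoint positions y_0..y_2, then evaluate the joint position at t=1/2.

y_0 = S_0(0) = a_0 = 2
y_1 = S_1(0) = a_1 = -3
y_2 = S_1(3) = 1
t_q=1/2 is in segment 0 (τ=1/2); S_0(τ)=25/64

y_0=2 y_1=-3 y_2=1
S(1/2) = 25/64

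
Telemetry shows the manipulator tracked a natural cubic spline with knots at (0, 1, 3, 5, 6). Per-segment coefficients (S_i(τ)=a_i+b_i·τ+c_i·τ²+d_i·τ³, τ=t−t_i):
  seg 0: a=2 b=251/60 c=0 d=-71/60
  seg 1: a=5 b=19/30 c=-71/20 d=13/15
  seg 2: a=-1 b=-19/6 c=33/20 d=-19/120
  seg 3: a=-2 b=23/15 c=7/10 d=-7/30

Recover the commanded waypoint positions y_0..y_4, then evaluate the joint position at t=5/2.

y_0 = S_0(0) = a_0 = 2
y_1 = S_1(0) = a_1 = 5
y_2 = S_2(0) = a_2 = -1
y_3 = S_3(0) = a_3 = -2
y_4 = S_3(1) = 0
t_q=5/2 is in segment 1 (τ=3/2); S_1(τ)=71/80

y_0=2 y_1=5 y_2=-1 y_3=-2 y_4=0
S(5/2) = 71/80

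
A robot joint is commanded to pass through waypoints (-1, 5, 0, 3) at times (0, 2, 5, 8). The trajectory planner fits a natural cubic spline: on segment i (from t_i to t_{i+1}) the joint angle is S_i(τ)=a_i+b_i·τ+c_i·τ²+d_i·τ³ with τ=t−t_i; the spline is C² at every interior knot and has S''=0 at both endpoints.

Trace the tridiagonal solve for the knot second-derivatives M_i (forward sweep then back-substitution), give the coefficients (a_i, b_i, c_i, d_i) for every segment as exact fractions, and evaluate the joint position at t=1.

  seg 0: a=-1 b=461/111 c=0 d=-32/111
  seg 1: a=5 b=77/111 c=-64/37 d=314/999
  seg 2: a=0 b=-133/111 c=122/111 d=-122/999
S(1) = 106/37

Δ: Δ0=3, Δ1=-5/3, Δ2=1
row 1: diag=10, rhs=-28; c'=3/10, d'=-14/5
row 2: denom=12−3·3/10=111/10; d'=(16−3·-14/5)/(111/10)=244/111
back: M2=244/111
back: M1=-14/5−3/10·244/111=-128/37
M: M0=0, M1=-128/37, M2=244/111, M3=0
seg 0: a=-1, c=M0/2=0, d=(M1−M0)/(6·2)=-32/111, b=Δ0−h0·(2M0+M1)/6=461/111
seg 1: a=5, c=M1/2=-64/37, d=(M2−M1)/(6·3)=314/999, b=Δ1−h1·(2M1+M2)/6=77/111
seg 2: a=0, c=M2/2=122/111, d=(M3−M2)/(6·3)=-122/999, b=Δ2−h2·(2M2+M3)/6=-133/111
t_q=1 → seg 0, τ=1; S=-1+461/111·τ+0·τ²+-32/111·τ³=106/37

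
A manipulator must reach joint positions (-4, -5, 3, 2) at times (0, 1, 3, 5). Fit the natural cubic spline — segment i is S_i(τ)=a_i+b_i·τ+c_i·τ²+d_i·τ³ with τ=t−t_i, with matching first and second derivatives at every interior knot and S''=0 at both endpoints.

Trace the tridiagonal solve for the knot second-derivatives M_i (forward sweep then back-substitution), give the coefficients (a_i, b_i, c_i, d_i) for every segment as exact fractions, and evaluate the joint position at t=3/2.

  seg 0: a=-4 b=-93/44 c=0 d=49/44
  seg 1: a=-5 b=27/22 c=147/44 d=-43/44
  seg 2: a=3 b=63/22 c=-111/44 d=37/88
S(3/2) = -1293/352

Δ: Δ0=-1, Δ1=4, Δ2=-1/2
row 1: diag=6, rhs=30; c'=1/3, d'=5
row 2: denom=8−2·1/3=22/3; d'=(-27−2·5)/(22/3)=-111/22
back: M2=-111/22
back: M1=5−1/3·-111/22=147/22
M: M0=0, M1=147/22, M2=-111/22, M3=0
seg 0: a=-4, c=M0/2=0, d=(M1−M0)/(6·1)=49/44, b=Δ0−h0·(2M0+M1)/6=-93/44
seg 1: a=-5, c=M1/2=147/44, d=(M2−M1)/(6·2)=-43/44, b=Δ1−h1·(2M1+M2)/6=27/22
seg 2: a=3, c=M2/2=-111/44, d=(M3−M2)/(6·2)=37/88, b=Δ2−h2·(2M2+M3)/6=63/22
t_q=3/2 → seg 1, τ=1/2; S=-5+27/22·τ+147/44·τ²+-43/44·τ³=-1293/352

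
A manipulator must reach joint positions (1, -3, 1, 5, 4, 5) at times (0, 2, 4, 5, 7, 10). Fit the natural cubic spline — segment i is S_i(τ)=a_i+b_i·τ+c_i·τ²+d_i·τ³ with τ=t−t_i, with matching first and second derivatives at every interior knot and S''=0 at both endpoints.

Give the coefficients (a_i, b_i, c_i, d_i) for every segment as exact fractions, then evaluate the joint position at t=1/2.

Δ: Δ0=-2, Δ1=2, Δ2=4, Δ3=-1/2, Δ4=1/3
row 1: diag=8, rhs=24; c'=1/4, d'=3
row 2: denom=6−2·1/4=11/2; d'=(12−2·3)/(11/2)=12/11
row 3: denom=6−1·2/11=64/11; d'=(-27−1·12/11)/(64/11)=-309/64
row 4: denom=10−2·11/32=149/16; d'=(5−2·-309/64)/(149/16)=469/298
back: M4=469/298
back: M3=-309/64−11/32·469/298=-800/149
back: M2=12/11−2/11·-800/149=308/149
back: M1=3−1/4·308/149=370/149
M: M0=0, M1=370/149, M2=308/149, M3=-800/149, M4=469/298, M5=0
seg 0: a=1, c=M0/2=0, d=(M1−M0)/(6·2)=185/894, b=Δ0−h0·(2M0+M1)/6=-1264/447
seg 1: a=-3, c=M1/2=185/149, d=(M2−M1)/(6·2)=-31/894, b=Δ1−h1·(2M1+M2)/6=-154/447
seg 2: a=1, c=M2/2=154/149, d=(M3−M2)/(6·1)=-554/447, b=Δ2−h2·(2M2+M3)/6=1880/447
seg 3: a=5, c=M3/2=-400/149, d=(M4−M3)/(6·2)=2069/3576, b=Δ3−h3·(2M3+M4)/6=1142/447
seg 4: a=4, c=M4/2=469/596, d=(M5−M4)/(6·3)=-469/5364, b=Δ4−h4·(2M4+M5)/6=-1109/894
t_q=1/2 → seg 0, τ=1/2; S=1+-1264/447·τ+0·τ²+185/894·τ³=-925/2384

  seg 0: a=1 b=-1264/447 c=0 d=185/894
  seg 1: a=-3 b=-154/447 c=185/149 d=-31/894
  seg 2: a=1 b=1880/447 c=154/149 d=-554/447
  seg 3: a=5 b=1142/447 c=-400/149 d=2069/3576
  seg 4: a=4 b=-1109/894 c=469/596 d=-469/5364
S(1/2) = -925/2384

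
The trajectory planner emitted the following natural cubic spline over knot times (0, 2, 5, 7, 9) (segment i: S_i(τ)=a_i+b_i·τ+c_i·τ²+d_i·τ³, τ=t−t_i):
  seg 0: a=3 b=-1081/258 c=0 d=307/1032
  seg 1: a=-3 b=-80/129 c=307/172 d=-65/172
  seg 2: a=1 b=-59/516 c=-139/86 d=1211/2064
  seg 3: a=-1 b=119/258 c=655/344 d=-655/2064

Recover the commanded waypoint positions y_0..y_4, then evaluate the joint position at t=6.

y_0=3 y_1=-3 y_2=1 y_3=-1 y_4=5
S(6) = -99/688

y_0 = S_0(0) = a_0 = 3
y_1 = S_1(0) = a_1 = -3
y_2 = S_2(0) = a_2 = 1
y_3 = S_3(0) = a_3 = -1
y_4 = S_3(2) = 5
t_q=6 is in segment 2 (τ=1); S_2(τ)=-99/688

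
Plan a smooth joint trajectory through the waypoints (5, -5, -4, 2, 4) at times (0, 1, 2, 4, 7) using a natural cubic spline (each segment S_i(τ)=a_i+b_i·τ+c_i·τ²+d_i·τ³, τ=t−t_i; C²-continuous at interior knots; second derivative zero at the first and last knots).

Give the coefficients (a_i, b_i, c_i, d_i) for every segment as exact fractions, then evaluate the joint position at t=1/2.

  seg 0: a=5 b=-4097/321 c=0 d=887/321
  seg 1: a=-5 b=-1436/321 c=887/107 d=-904/321
  seg 2: a=-4 b=1174/321 c=-17/107 d=-109/1284
  seg 3: a=2 b=643/321 c=-143/214 d=143/1926
S(1/2) = -887/856

Δ: Δ0=-10, Δ1=1, Δ2=3, Δ3=2/3
row 1: diag=4, rhs=66; c'=1/4, d'=33/2
row 2: denom=6−1·1/4=23/4; d'=(12−1·33/2)/(23/4)=-18/23
row 3: denom=10−2·8/23=214/23; d'=(-14−2·-18/23)/(214/23)=-143/107
back: M3=-143/107
back: M2=-18/23−8/23·-143/107=-34/107
back: M1=33/2−1/4·-34/107=1774/107
M: M0=0, M1=1774/107, M2=-34/107, M3=-143/107, M4=0
seg 0: a=5, c=M0/2=0, d=(M1−M0)/(6·1)=887/321, b=Δ0−h0·(2M0+M1)/6=-4097/321
seg 1: a=-5, c=M1/2=887/107, d=(M2−M1)/(6·1)=-904/321, b=Δ1−h1·(2M1+M2)/6=-1436/321
seg 2: a=-4, c=M2/2=-17/107, d=(M3−M2)/(6·2)=-109/1284, b=Δ2−h2·(2M2+M3)/6=1174/321
seg 3: a=2, c=M3/2=-143/214, d=(M4−M3)/(6·3)=143/1926, b=Δ3−h3·(2M3+M4)/6=643/321
t_q=1/2 → seg 0, τ=1/2; S=5+-4097/321·τ+0·τ²+887/321·τ³=-887/856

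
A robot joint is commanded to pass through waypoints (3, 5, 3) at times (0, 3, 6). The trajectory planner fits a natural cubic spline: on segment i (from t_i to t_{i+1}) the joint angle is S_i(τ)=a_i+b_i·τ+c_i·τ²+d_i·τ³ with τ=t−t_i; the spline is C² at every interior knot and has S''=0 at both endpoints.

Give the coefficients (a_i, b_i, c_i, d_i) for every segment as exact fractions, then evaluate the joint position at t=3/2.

Δ: Δ0=2/3, Δ1=-2/3
row 1: diag=12, rhs=-8; c'=1/4, d'=-2/3
back: M1=-2/3
M: M0=0, M1=-2/3, M2=0
seg 0: a=3, c=M0/2=0, d=(M1−M0)/(6·3)=-1/27, b=Δ0−h0·(2M0+M1)/6=1
seg 1: a=5, c=M1/2=-1/3, d=(M2−M1)/(6·3)=1/27, b=Δ1−h1·(2M1+M2)/6=0
t_q=3/2 → seg 0, τ=3/2; S=3+1·τ+0·τ²+-1/27·τ³=35/8

  seg 0: a=3 b=1 c=0 d=-1/27
  seg 1: a=5 b=0 c=-1/3 d=1/27
S(3/2) = 35/8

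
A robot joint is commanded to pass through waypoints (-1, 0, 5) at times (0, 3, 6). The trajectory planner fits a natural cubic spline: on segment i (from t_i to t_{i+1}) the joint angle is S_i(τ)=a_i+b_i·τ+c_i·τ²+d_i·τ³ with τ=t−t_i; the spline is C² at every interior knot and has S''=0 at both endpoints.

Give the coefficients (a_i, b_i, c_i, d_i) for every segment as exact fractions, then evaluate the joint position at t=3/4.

Δ: Δ0=1/3, Δ1=5/3
row 1: diag=12, rhs=8; c'=1/4, d'=2/3
back: M1=2/3
M: M0=0, M1=2/3, M2=0
seg 0: a=-1, c=M0/2=0, d=(M1−M0)/(6·3)=1/27, b=Δ0−h0·(2M0+M1)/6=0
seg 1: a=0, c=M1/2=1/3, d=(M2−M1)/(6·3)=-1/27, b=Δ1−h1·(2M1+M2)/6=1
t_q=3/4 → seg 0, τ=3/4; S=-1+0·τ+0·τ²+1/27·τ³=-63/64

  seg 0: a=-1 b=0 c=0 d=1/27
  seg 1: a=0 b=1 c=1/3 d=-1/27
S(3/4) = -63/64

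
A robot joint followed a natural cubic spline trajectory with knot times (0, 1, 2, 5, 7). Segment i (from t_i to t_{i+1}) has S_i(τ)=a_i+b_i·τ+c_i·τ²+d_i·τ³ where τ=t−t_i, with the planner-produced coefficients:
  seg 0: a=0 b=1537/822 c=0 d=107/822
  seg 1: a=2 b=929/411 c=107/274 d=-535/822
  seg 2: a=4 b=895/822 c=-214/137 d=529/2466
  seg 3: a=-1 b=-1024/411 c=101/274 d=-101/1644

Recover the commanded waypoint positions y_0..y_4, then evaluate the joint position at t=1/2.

y_0 = S_0(0) = a_0 = 0
y_1 = S_1(0) = a_1 = 2
y_2 = S_2(0) = a_2 = 4
y_3 = S_3(0) = a_3 = -1
y_4 = S_3(2) = -5
t_q=1/2 is in segment 0 (τ=1/2); S_0(τ)=2085/2192

y_0=0 y_1=2 y_2=4 y_3=-1 y_4=-5
S(1/2) = 2085/2192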